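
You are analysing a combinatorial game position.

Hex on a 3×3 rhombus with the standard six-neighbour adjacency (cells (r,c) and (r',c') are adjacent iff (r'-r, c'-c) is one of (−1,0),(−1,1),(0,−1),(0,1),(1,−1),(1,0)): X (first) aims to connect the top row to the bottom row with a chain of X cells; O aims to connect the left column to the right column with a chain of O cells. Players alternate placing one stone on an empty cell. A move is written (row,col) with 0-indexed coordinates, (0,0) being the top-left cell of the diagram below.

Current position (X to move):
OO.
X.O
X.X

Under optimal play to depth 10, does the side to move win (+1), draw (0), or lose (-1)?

p1 X@[OO./X.O/X.X]: (0,2)[OOX/X.O/X.X]-1* (1,1)[OO./XXO/X.X]-1 (2,1)[OO./X.O/XXX]-1
p2 O@[OOX/X.O/X.X]: (1,1)[OOX/XOO/X.X]+1* (2,1)[OOX/X.O/XOX]-1
p3 X@[OOX/XOO/X.X] terminal -1; root [OO./X.O/X.X] d10

value(OO./X.O/X.X, X) = -1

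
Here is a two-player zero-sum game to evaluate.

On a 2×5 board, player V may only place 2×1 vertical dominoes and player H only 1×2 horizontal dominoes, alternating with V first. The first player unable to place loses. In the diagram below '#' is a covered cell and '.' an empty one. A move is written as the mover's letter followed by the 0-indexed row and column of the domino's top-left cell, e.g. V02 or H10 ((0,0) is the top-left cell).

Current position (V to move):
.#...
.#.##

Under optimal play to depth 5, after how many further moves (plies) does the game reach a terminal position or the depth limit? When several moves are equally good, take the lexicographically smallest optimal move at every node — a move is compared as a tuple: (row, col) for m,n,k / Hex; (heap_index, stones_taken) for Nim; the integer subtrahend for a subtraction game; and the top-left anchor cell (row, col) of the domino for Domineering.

PV length from [.#.../.#.##]: 3 plies

[.#.../.#.##] V move#1: V00:-1/##.../##.##, V02:+1/.##../.####*
[.##../.####] H move#2: H03:-1/.####/.####*
[.####/.####] V move#3: V00:+1/#####/#####*
[#####/#####] end (terminal -1, H#4); searched .#.../.#.## to 5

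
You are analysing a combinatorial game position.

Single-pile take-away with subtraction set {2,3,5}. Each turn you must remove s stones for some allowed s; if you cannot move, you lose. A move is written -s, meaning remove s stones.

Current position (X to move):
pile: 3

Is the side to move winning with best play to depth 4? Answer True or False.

[3] X move#1: -2:+1/1*, -3:+1/0
[1] end (terminal -1, O#2); searched 3 to 4

X winning at [3]: True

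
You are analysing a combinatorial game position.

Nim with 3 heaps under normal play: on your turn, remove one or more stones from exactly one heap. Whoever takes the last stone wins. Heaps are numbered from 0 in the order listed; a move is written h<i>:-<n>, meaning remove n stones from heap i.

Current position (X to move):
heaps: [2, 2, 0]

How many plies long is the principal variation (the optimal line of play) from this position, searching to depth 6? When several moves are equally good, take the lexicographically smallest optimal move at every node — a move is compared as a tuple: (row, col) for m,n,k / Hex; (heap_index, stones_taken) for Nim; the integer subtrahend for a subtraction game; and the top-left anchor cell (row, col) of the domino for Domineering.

PV length from [(2,2,0)]: 4 plies

ply 1, X at (2,2,0) | h0:-1=-1→(1,2,0)*; h0:-2=-1→(0,2,0); h1:-1=-1→(2,1,0); h1:-2=-1→(2,0,0)
ply 2, O at (1,2,0) | h0:-1=-1→(0,2,0); h1:-1=+1→(1,1,0)*; h1:-2=-1→(1,0,0)
ply 3, X at (1,1,0) | h0:-1=-1→(0,1,0)*; h1:-1=-1→(1,0,0)
ply 4, O at (0,1,0) | h1:-1=+1→(0,0,0)*
ply 5: (0,0,0) is terminal -1 (X); from (2,2,0) depth 6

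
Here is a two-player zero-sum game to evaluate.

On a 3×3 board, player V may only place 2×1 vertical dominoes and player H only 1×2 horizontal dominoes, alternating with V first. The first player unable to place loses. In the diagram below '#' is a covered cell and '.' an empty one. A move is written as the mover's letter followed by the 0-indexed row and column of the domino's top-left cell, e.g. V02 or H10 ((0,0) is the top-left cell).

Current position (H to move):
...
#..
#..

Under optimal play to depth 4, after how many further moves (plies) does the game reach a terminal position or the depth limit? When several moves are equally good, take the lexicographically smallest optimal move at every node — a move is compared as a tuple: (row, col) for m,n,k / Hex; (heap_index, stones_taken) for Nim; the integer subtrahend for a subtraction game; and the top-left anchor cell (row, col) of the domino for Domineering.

p1 H@[.../#../#..]: H00[##./#../#..]-1 H01[.##/#../#..]-1 H11[.../###/#..]+1* H21[.../#../###]-1
p2 V@[.../###/#..] terminal -1; root [.../#../#..] d4

PV length from [.../#../#..]: 1 ply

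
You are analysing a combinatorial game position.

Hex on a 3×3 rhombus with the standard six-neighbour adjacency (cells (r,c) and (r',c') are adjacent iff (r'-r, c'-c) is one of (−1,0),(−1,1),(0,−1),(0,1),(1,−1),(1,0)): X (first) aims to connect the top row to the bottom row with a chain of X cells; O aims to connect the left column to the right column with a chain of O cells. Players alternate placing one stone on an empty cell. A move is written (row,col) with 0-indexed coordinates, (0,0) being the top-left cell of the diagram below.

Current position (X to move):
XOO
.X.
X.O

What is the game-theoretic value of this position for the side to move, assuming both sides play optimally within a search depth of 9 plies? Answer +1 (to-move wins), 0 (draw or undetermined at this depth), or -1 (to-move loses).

value(XOO/.X./X.O, X) = +1

p1 X@[XOO/.X./X.O]: (1,0)[XOO/XX./X.O]+1* (1,2)[XOO/.XX/X.O]-1 (2,1)[XOO/.X./XXO]-1
p2 O@[XOO/XX./X.O] terminal -1; root [XOO/.X./X.O] d9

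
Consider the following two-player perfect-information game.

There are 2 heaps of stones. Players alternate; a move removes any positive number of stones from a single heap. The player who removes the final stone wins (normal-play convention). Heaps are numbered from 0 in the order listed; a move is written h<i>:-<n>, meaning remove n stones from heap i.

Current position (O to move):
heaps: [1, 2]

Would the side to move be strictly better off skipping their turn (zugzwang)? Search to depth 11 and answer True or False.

p1 O@[(1,2)]: h0:-1[(0,2)]-1 h1:-1[(1,1)]+1* h1:-2[(1,0)]-1
p2 X@[(1,1)]: h0:-1[(0,1)]-1* h1:-1[(1,0)]-1
p3 O@[(0,1)]: h1:-1[(0,0)]+1*
p4 X@[(0,0)] terminal -1; root [(1,2)] d11
pass branch (X moves first from the same position):
  | p1 X@[(1,2)]: h0:-1[(0,2)]-1 h1:-1[(1,1)]+1* h1:-2[(1,0)]-1
  | p2 O@[(1,1)]: h0:-1[(0,1)]-1* h1:-1[(1,0)]-1
  | p3 X@[(0,1)]: h1:-1[(0,0)]+1*
  | p4 O@[(0,0)] terminal -1; root [(1,2)] d11
O moving scores +1; O passing scores -1

zugzwang((1,2), O) = False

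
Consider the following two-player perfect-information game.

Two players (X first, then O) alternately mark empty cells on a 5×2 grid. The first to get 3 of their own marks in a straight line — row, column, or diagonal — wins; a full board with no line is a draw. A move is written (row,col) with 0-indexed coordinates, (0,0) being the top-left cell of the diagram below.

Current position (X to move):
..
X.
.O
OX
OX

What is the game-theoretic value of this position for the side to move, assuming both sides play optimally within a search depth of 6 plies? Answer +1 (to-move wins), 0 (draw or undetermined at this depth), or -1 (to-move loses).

value(../X./.O/OX/OX, X) = 0

[../X./.O/OX/OX] X move#1: (0,0):-1/X./X./.O/OX/OX, (0,1):-1/.X/X./.O/OX/OX, (1,1):-1/../XX/.O/OX/OX, (2,0):+0/../X./XO/OX/OX*
[../X./XO/OX/OX] O move#2: (0,0):+0/O./X./XO/OX/OX*, (0,1):-1/.O/X./XO/OX/OX, (1,1):-1/../XO/XO/OX/OX
[O./X./XO/OX/OX] X move#3: (0,1):+0/OX/X./XO/OX/OX*, (1,1):+0/O./XX/XO/OX/OX
[OX/X./XO/OX/OX] O move#4: (1,1):+0/OX/XO/XO/OX/OX*
[OX/XO/XO/OX/OX] end (terminal +0, X#5); searched ../X./.O/OX/OX to 6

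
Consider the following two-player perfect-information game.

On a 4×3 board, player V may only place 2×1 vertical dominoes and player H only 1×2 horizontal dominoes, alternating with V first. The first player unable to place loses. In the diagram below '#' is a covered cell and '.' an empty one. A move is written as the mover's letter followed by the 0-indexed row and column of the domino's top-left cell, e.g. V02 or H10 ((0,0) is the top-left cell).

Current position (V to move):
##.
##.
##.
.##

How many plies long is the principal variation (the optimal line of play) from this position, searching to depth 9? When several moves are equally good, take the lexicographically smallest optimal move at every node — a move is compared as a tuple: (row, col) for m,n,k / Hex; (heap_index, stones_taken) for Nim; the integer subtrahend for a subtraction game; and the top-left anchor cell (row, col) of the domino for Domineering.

PV length from [##./##./##./.##]: 1 ply

p1 V@[##./##./##./.##]: V02[###/###/##./.##]+1* V12[##./###/###/.##]+1
p2 H@[###/###/##./.##] terminal -1; root [##./##./##./.##] d9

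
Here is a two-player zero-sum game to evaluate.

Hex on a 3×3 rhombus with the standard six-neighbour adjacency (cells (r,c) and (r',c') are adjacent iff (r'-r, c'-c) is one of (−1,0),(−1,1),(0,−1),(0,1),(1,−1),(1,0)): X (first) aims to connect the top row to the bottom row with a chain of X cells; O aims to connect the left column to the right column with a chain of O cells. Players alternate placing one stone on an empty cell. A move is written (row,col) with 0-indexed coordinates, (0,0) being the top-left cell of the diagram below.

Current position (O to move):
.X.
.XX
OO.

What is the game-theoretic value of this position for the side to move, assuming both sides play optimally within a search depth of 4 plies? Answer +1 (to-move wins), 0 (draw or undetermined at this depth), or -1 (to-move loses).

p1 O@[.X./.XX/OO.]: (0,0)[OX./.XX/OO.]-1 (0,2)[.XO/.XX/OO.]-1 (1,0)[.X./OXX/OO.]-1 (2,2)[.X./.XX/OOO]+1*
p2 X@[.X./.XX/OOO] terminal -1; root [.X./.XX/OO.] d4

value(.X./.XX/OO., O) = +1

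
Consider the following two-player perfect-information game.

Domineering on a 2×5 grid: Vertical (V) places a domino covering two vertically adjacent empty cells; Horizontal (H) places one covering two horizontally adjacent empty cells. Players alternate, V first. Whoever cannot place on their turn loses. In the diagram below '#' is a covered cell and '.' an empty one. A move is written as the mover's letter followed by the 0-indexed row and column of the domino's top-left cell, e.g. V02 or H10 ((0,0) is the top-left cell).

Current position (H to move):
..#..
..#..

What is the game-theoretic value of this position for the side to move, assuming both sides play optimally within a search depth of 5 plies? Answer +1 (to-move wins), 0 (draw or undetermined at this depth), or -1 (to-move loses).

[..#../..#..] H move#1: H00:-1/###../..#..*, H03:-1/..###/..#.., H10:-1/..#../###.., H13:-1/..#../..###
[###../..#..] V move#2: V03:+1/####./..##.*, V04:+1/###.#/..#.#
[####./..##.] H move#3: H10:-1/####./####.*
[####./####.] V move#4: V04:+1/#####/#####*
[#####/#####] end (terminal -1, H#5); searched ..#../..#.. to 5

value(..#../..#.., H) = -1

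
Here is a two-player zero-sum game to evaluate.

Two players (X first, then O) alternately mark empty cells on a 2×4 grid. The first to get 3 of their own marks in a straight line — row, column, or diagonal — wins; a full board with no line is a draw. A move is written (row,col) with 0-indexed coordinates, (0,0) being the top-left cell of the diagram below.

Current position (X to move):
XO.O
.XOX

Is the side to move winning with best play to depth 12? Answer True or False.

X winning at [XO.O/.XOX]: False

ply 1, X at XO.O/.XOX | (0,2)=+0→XOXO/.XOX*; (1,0)=-1→XO.O/XXOX
ply 2, O at XOXO/.XOX | (1,0)=+0→XOXO/OXOX*
ply 3: XOXO/OXOX is terminal +0 (X); from XO.O/.XOX depth 12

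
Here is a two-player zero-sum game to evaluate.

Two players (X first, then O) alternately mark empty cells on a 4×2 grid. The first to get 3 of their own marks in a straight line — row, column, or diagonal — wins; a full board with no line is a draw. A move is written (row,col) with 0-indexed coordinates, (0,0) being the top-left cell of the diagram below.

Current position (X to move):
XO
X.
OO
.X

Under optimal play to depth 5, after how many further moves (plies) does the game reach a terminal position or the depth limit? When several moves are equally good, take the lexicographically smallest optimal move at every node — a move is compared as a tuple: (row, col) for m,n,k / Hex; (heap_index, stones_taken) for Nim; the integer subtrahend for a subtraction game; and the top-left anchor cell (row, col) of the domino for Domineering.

PV length from [XO/X./OO/.X]: 2 plies

[XO/X./OO/.X] X move#1: (1,1):+0/XO/XX/OO/.X*, (3,0):-1/XO/X./OO/XX
[XO/XX/OO/.X] O move#2: (3,0):+0/XO/XX/OO/OX*
[XO/XX/OO/OX] end (terminal +0, X#3); searched XO/X./OO/.X to 5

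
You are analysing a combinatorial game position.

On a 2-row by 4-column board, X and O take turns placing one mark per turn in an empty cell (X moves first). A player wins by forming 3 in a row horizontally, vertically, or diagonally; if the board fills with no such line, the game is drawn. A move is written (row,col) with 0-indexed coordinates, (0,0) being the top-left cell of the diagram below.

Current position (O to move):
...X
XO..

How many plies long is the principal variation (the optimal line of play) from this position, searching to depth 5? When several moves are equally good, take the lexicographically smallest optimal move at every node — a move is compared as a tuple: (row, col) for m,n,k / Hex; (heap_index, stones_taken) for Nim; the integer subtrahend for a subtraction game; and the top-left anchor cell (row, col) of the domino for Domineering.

[...X/XO..] O move#1: (0,0):+0/O..X/XO..*, (0,1):+0/.O.X/XO.., (0,2):+0/..OX/XO.., (1,2):+0/...X/XOO., (1,3):+0/...X/XO.O
[O..X/XO..] X move#2: (0,1):+0/OX.X/XO..*, (0,2):+0/O.XX/XO.., (1,2):+0/O..X/XOX., (1,3):+0/O..X/XO.X
[OX.X/XO..] O move#3: (0,2):+0/OXOX/XO..*, (1,2):-1/OX.X/XOO., (1,3):-1/OX.X/XO.O
[OXOX/XO..] X move#4: (1,2):+0/OXOX/XOX.*, (1,3):+0/OXOX/XO.X
[OXOX/XOX.] O move#5: (1,3):+0/OXOX/XOXO*
[OXOX/XOXO] end (terminal +0, X#6); searched ...X/XO.. to 5

PV length from [...X/XO..]: 5 plies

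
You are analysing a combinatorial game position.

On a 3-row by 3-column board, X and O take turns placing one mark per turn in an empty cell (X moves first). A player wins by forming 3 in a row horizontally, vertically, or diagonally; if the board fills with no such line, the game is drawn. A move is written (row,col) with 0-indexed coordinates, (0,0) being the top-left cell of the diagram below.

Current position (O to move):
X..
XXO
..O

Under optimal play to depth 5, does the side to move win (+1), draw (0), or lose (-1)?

ply 1, O at X../XXO/..O | (0,1)=-1→XO./XXO/..O; (0,2)=+1→X.O/XXO/..O*; (2,0)=+1→X../XXO/O.O; (2,1)=-1→X../XXO/.OO
ply 2: X.O/XXO/..O is terminal -1 (X); from X../XXO/..O depth 5

value(X../XXO/..O, O) = +1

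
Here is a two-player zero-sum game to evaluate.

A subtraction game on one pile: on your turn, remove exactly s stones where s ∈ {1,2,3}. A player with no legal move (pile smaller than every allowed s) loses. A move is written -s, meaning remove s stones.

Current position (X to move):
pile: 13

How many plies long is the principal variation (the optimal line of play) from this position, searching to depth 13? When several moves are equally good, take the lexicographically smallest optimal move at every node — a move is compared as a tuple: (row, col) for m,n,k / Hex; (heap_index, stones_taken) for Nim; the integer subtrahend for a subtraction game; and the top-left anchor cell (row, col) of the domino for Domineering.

PV length from [13]: 7 plies

p1 X@[13]: -1[12]+1* -2[11]-1 -3[10]-1
p2 O@[12]: -1[11]-1* -2[10]-1 -3[9]-1
p3 X@[11]: -1[10]-1 -2[9]-1 -3[8]+1*
p4 O@[8]: -1[7]-1* -2[6]-1 -3[5]-1
p5 X@[7]: -1[6]-1 -2[5]-1 -3[4]+1*
p6 O@[4]: -1[3]-1* -2[2]-1 -3[1]-1
p7 X@[3]: -1[2]-1 -2[1]-1 -3[0]+1*
p8 O@[0] terminal -1; root [13] d13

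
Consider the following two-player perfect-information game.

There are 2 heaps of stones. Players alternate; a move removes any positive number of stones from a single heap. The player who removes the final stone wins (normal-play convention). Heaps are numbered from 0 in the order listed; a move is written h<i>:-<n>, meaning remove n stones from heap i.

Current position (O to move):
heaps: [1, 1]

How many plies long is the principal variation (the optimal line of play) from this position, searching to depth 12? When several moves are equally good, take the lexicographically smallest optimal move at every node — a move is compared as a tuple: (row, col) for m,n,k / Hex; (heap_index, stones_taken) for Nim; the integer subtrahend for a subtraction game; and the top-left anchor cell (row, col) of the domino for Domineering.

PV length from [(1,1)]: 2 plies

[(1,1)] O move#1: h0:-1:-1/(0,1)*, h1:-1:-1/(1,0)
[(0,1)] X move#2: h1:-1:+1/(0,0)*
[(0,0)] end (terminal -1, O#3); searched (1,1) to 12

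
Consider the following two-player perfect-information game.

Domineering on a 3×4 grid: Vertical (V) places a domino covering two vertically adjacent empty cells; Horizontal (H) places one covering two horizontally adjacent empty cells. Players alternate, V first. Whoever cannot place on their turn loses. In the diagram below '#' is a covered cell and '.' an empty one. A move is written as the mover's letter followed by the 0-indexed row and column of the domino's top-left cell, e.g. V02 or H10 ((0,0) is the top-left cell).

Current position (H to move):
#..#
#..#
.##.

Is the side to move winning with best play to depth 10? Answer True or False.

H winning at [#..#/#..#/.##.]: True

[#..#/#..#/.##.] H move#1: H01:+1/####/#..#/.##.*, H11:+1/#..#/####/.##.
[####/#..#/.##.] end (terminal -1, V#2); searched #..#/#..#/.##. to 10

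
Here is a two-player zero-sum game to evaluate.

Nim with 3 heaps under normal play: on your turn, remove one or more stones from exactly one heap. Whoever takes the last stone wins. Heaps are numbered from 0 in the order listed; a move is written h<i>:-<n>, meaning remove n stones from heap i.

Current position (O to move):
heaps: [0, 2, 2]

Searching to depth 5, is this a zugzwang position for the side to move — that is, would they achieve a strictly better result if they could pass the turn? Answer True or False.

p1 O@[(0,2,2)]: h1:-1[(0,1,2)]-1* h1:-2[(0,0,2)]-1 h2:-1[(0,2,1)]-1 h2:-2[(0,2,0)]-1
p2 X@[(0,1,2)]: h1:-1[(0,0,2)]-1 h2:-1[(0,1,1)]+1* h2:-2[(0,1,0)]-1
p3 O@[(0,1,1)]: h1:-1[(0,0,1)]-1* h2:-1[(0,1,0)]-1
p4 X@[(0,0,1)]: h2:-1[(0,0,0)]+1*
p5 O@[(0,0,0)] terminal -1; root [(0,2,2)] d5
if O skipped the turn, X would face:
~ p1 X@[(0,2,2)]: h1:-1[(0,1,2)]-1* h1:-2[(0,0,2)]-1 h2:-1[(0,2,1)]-1 h2:-2[(0,2,0)]-1
~ p2 O@[(0,1,2)]: h1:-1[(0,0,2)]-1 h2:-1[(0,1,1)]+1* h2:-2[(0,1,0)]-1
~ p3 X@[(0,1,1)]: h1:-1[(0,0,1)]-1* h2:-1[(0,1,0)]-1
~ p4 O@[(0,0,1)]: h2:-1[(0,0,0)]+1*
~ p5 X@[(0,0,0)] terminal -1; root [(0,2,2)] d5
compare (O): move=-1 vs pass=+1

zugzwang((0,2,2), O) = True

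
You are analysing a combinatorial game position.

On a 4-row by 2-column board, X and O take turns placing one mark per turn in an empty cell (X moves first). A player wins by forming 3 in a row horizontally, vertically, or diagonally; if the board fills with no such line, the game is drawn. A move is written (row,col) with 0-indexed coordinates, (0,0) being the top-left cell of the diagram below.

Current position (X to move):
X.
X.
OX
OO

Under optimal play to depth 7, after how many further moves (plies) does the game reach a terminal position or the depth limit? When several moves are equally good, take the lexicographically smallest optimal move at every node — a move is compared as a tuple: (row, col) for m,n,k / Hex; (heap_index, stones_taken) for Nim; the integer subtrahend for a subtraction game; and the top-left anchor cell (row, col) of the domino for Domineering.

p1 X@[X./X./OX/OO]: (0,1)[XX/X./OX/OO]+0* (1,1)[X./XX/OX/OO]+0
p2 O@[XX/X./OX/OO]: (1,1)[XX/XO/OX/OO]+0*
p3 X@[XX/XO/OX/OO] terminal +0; root [X./X./OX/OO] d7

PV length from [X./X./OX/OO]: 2 plies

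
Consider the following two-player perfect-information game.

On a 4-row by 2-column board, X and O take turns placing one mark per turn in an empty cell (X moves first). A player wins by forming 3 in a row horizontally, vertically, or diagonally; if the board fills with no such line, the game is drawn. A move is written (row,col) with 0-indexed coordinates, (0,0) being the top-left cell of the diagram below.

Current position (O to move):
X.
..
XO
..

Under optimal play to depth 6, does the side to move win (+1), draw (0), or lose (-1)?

p1 O@[X./../XO/..]: (0,1)[XO/../XO/..]-1 (1,0)[X./O./XO/..]+0* (1,1)[X./.O/XO/..]-1 (3,0)[X./../XO/O.]-1 (3,1)[X./../XO/.O]-1
p2 X@[X./O./XO/..]: (0,1)[XX/O./XO/..]+0* (1,1)[X./OX/XO/..]+0 (3,0)[X./O./XO/X.]-1 (3,1)[X./O./XO/.X]+0
p3 O@[XX/O./XO/..]: (1,1)[XX/OO/XO/..]+0* (3,0)[XX/O./XO/O.]+0 (3,1)[XX/O./XO/.O]+0
p4 X@[XX/OO/XO/..]: (3,0)[XX/OO/XO/X.]-1 (3,1)[XX/OO/XO/.X]+0*
p5 O@[XX/OO/XO/.X]: (3,0)[XX/OO/XO/OX]+0*
p6 X@[XX/OO/XO/OX] terminal +0; root [X./../XO/..] d6

value(X./../XO/.., O) = 0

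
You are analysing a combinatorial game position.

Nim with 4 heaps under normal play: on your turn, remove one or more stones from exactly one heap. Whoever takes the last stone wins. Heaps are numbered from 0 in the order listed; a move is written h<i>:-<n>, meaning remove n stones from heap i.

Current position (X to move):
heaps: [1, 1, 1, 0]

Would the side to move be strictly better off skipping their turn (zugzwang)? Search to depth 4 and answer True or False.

[(1,1,1,0)] X move#1: h0:-1:+1/(0,1,1,0)*, h1:-1:+1/(1,0,1,0), h2:-1:+1/(1,1,0,0)
[(0,1,1,0)] O move#2: h1:-1:-1/(0,0,1,0)*, h2:-1:-1/(0,1,0,0)
[(0,0,1,0)] X move#3: h2:-1:+1/(0,0,0,0)*
[(0,0,0,0)] end (terminal -1, O#4); searched (1,1,1,0) to 4
pass branch (O moves first from the same position):
  | [(1,1,1,0)] O move#1: h0:-1:+1/(0,1,1,0)*, h1:-1:+1/(1,0,1,0), h2:-1:+1/(1,1,0,0)
  | [(0,1,1,0)] X move#2: h1:-1:-1/(0,0,1,0)*, h2:-1:-1/(0,1,0,0)
  | [(0,0,1,0)] O move#3: h2:-1:+1/(0,0,0,0)*
  | [(0,0,0,0)] end (terminal -1, X#4); searched (1,1,1,0) to 4
X moving scores +1; X passing scores -1

zugzwang((1,1,1,0), X) = False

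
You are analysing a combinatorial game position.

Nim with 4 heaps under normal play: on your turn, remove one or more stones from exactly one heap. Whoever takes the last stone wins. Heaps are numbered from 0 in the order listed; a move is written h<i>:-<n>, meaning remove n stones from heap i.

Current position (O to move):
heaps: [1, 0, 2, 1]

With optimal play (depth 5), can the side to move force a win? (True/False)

ply 1, O at (1,0,2,1) | h0:-1=-1→(0,0,2,1); h2:-1=-1→(1,0,1,1); h2:-2=+1→(1,0,0,1)*; h3:-1=-1→(1,0,2,0)
ply 2, X at (1,0,0,1) | h0:-1=-1→(0,0,0,1)*; h3:-1=-1→(1,0,0,0)
ply 3, O at (0,0,0,1) | h3:-1=+1→(0,0,0,0)*
ply 4: (0,0,0,0) is terminal -1 (X); from (1,0,2,1) depth 5

O winning at [(1,0,2,1)]: True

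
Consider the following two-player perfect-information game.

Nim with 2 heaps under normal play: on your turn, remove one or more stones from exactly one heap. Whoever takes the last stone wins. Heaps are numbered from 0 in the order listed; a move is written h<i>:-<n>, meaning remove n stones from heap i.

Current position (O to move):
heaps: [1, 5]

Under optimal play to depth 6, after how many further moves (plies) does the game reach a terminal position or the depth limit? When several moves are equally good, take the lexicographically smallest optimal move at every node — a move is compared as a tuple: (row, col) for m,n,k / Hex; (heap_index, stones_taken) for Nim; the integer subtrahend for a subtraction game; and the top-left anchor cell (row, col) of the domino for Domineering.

[(1,5)] O move#1: h0:-1:-1/(0,5), h1:-1:-1/(1,4), h1:-2:-1/(1,3), h1:-3:-1/(1,2), h1:-4:+1/(1,1)*, h1:-5:-1/(1,0)
[(1,1)] X move#2: h0:-1:-1/(0,1)*, h1:-1:-1/(1,0)
[(0,1)] O move#3: h1:-1:+1/(0,0)*
[(0,0)] end (terminal -1, X#4); searched (1,5) to 6

PV length from [(1,5)]: 3 plies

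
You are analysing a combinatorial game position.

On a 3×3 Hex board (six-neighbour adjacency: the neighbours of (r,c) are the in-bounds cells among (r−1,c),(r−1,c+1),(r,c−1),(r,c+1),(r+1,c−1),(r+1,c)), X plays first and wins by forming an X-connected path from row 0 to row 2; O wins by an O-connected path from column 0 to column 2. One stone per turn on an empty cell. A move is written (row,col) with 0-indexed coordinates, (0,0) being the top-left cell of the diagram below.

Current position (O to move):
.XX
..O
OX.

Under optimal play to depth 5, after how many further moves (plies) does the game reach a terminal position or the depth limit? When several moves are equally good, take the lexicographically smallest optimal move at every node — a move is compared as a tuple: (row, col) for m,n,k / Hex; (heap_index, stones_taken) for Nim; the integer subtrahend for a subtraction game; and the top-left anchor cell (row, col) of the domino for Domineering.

PV length from [.XX/..O/OX.]: 1 ply

ply 1, O at .XX/..O/OX. | (0,0)=-1→OXX/..O/OX.; (1,0)=-1→.XX/O.O/OX.; (1,1)=+1→.XX/.OO/OX.*; (2,2)=-1→.XX/..O/OXO
ply 2: .XX/.OO/OX. is terminal -1 (X); from .XX/..O/OX. depth 5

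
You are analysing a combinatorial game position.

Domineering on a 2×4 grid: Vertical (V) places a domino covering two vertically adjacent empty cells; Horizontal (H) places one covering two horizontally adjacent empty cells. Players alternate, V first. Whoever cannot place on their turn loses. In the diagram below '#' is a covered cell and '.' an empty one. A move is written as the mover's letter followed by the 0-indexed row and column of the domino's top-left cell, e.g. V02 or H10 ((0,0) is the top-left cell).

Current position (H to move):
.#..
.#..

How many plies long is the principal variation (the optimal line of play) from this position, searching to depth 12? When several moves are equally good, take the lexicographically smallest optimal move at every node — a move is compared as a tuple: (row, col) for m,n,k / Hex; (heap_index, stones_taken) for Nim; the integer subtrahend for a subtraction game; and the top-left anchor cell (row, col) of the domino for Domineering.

[.#../.#..] H move#1: H02:+1/.###/.#..*, H12:+1/.#../.###
[.###/.#..] V move#2: V00:-1/####/##..*
[####/##..] H move#3: H12:+1/####/####*
[####/####] end (terminal -1, V#4); searched .#../.#.. to 12

PV length from [.#../.#..]: 3 plies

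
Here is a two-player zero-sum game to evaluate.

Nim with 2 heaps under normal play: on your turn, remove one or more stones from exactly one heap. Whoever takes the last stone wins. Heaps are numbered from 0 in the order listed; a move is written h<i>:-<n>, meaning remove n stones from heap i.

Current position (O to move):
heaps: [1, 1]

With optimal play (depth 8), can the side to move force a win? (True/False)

O winning at [(1,1)]: False

[(1,1)] O move#1: h0:-1:-1/(0,1)*, h1:-1:-1/(1,0)
[(0,1)] X move#2: h1:-1:+1/(0,0)*
[(0,0)] end (terminal -1, O#3); searched (1,1) to 8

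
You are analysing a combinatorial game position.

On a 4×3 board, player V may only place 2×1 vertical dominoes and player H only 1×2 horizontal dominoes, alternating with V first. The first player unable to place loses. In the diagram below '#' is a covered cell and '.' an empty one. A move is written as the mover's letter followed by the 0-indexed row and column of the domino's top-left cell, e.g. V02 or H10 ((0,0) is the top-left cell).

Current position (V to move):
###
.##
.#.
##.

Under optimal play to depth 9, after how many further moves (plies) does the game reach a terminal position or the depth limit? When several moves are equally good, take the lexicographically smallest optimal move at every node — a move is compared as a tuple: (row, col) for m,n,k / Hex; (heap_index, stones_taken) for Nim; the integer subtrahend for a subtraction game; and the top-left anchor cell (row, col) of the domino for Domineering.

p1 V@[###/.##/.#./##.]: V10[###/###/##./##.]+1* V22[###/.##/.##/###]+1
p2 H@[###/###/##./##.] terminal -1; root [###/.##/.#./##.] d9

PV length from [###/.##/.#./##.]: 1 ply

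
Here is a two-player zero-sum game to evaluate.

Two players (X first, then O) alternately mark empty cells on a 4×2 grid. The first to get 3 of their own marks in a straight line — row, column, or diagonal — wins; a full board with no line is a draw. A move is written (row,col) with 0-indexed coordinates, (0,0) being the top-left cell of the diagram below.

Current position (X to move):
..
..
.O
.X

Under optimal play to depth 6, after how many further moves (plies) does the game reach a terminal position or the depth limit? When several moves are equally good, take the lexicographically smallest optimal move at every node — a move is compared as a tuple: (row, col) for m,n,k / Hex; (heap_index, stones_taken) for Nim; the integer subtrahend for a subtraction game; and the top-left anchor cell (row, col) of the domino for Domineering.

PV length from [../../.O/.X]: 6 plies

[../../.O/.X] X move#1: (0,0):+0/X./../.O/.X*, (0,1):+0/.X/../.O/.X, (1,0):+0/../X./.O/.X, (1,1):+0/../.X/.O/.X, (2,0):+0/../../XO/.X, (3,0):+0/../../.O/XX
[X./../.O/.X] O move#2: (0,1):+0/XO/../.O/.X*, (1,0):+0/X./O./.O/.X, (1,1):+0/X./.O/.O/.X, (2,0):+0/X./../OO/.X, (3,0):+0/X./../.O/OX
[XO/../.O/.X] X move#3: (1,0):-1/XO/X./.O/.X, (1,1):+0/XO/.X/.O/.X*, (2,0):-1/XO/../XO/.X, (3,0):-1/XO/../.O/XX
[XO/.X/.O/.X] O move#4: (1,0):+0/XO/OX/.O/.X*, (2,0):+0/XO/.X/OO/.X, (3,0):+0/XO/.X/.O/OX
[XO/OX/.O/.X] X move#5: (2,0):+0/XO/OX/XO/.X*, (3,0):+0/XO/OX/.O/XX
[XO/OX/XO/.X] O move#6: (3,0):+0/XO/OX/XO/OX*
[XO/OX/XO/OX] end (terminal +0, X#7); searched ../../.O/.X to 6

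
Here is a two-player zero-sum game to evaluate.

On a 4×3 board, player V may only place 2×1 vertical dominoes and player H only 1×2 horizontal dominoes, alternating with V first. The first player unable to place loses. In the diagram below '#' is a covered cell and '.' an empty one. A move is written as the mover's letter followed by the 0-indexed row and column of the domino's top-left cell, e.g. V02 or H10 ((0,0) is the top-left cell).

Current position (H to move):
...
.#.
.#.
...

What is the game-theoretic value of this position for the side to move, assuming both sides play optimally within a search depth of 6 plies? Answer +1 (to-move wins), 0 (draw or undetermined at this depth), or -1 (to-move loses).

p1 H@[.../.#./.#./...]: H00[##./.#./.#./...]-1* H01[.##/.#./.#./...]-1 H30[.../.#./.#./##.]-1 H31[.../.#./.#./.##]-1
p2 V@[##./.#./.#./...]: V02[###/.##/.#./...]+1* V10[##./##./##./...]+1 V12[##./.##/.##/...]+1 V20[##./.#./##./#..]+1 V22[##./.#./.##/..#]+1
p3 H@[###/.##/.#./...]: H30[###/.##/.#./##.]-1* H31[###/.##/.#./.##]-1
p4 V@[###/.##/.#./##.]: V10[###/###/##./##.]+1* V22[###/.##/.##/###]+1
p5 H@[###/###/##./##.] terminal -1; root [.../.#./.#./...] d6

value(.../.#./.#./..., H) = -1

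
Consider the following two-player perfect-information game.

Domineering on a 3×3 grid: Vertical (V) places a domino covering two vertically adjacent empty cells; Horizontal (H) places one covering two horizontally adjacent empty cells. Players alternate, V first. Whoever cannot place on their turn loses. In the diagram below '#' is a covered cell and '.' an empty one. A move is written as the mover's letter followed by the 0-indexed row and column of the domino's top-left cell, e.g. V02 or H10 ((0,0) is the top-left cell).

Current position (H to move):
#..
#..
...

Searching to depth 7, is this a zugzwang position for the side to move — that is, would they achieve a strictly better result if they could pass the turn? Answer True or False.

p1 H@[#../#../...]: H01[###/#../...]-1 H11[#../###/...]+1* H20[#../#../##.]-1 H21[#../#../.##]-1
p2 V@[#../###/...] terminal -1; root [#../#../...] d7
suppose H passes — search the same position with V to move:
pass> p1 V@[#../#../...]: V01[##./##./...]+1* V02[#.#/#.#/...]+1 V11[#../##./.#.]+1 V12[#../#.#/..#]+1
pass> p2 H@[##./##./...]: H20[##./##./##.]-1* H21[##./##./.##]-1
pass> p3 V@[##./##./##.]: V02[###/###/##.]+1* V12[##./###/###]+1
pass> p4 H@[###/###/##.] terminal -1; root [#../#../...] d7
for H: play +1, pass -1

zugzwang(#../#../..., H) = False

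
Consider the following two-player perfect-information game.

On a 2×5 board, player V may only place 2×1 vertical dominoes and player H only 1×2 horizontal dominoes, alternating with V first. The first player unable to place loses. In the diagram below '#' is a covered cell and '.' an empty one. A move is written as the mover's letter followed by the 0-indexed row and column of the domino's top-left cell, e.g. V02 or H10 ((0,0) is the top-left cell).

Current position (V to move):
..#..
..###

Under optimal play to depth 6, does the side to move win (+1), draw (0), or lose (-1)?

[..#../..###] V move#1: V00:+1/#.#../#.###*, V01:+1/.##../.####
[#.#../#.###] H move#2: H03:-1/#.###/#.###*
[#.###/#.###] V move#3: V01:+1/#####/#####*
[#####/#####] end (terminal -1, H#4); searched ..#../..### to 6

value(..#../..###, V) = +1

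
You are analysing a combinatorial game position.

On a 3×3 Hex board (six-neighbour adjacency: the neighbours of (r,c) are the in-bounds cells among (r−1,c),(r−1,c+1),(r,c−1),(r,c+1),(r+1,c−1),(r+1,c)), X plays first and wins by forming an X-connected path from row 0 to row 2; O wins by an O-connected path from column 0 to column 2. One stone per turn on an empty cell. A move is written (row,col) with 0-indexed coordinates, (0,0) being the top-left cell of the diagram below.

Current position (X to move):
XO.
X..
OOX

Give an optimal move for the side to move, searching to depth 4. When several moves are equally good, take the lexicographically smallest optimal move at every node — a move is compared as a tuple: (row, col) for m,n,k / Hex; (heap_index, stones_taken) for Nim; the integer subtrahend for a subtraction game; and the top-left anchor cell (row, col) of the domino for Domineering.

p1 X@[XO./X../OOX]: (0,2)[XOX/X../OOX]-1 (1,1)[XO./XX./OOX]-1 (1,2)[XO./X.X/OOX]+1*
p2 O@[XO./X.X/OOX]: (0,2)[XOO/X.X/OOX]-1* (1,1)[XO./XOX/OOX]-1
p3 X@[XOO/X.X/OOX]: (1,1)[XOO/XXX/OOX]+1*
p4 O@[XOO/XXX/OOX] terminal -1; root [XO./X../OOX] d4

X's best at [XO./X../OOX]: (1,2)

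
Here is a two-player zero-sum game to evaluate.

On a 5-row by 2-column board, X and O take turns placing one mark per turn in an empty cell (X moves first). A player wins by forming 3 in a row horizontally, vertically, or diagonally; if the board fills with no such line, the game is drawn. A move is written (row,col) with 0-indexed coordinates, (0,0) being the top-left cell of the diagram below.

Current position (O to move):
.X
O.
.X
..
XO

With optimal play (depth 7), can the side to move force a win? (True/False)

O winning at [.X/O./.X/../XO]: False

p1 O@[.X/O./.X/../XO]: (0,0)[OX/O./.X/../XO]-1 (1,1)[.X/OO/.X/../XO]+0* (2,0)[.X/O./OX/../XO]-1 (3,0)[.X/O./.X/O./XO]-1 (3,1)[.X/O./.X/.O/XO]-1
p2 X@[.X/OO/.X/../XO]: (0,0)[XX/OO/.X/../XO]+0* (2,0)[.X/OO/XX/../XO]+0 (3,0)[.X/OO/.X/X./XO]+0 (3,1)[.X/OO/.X/.X/XO]-1
p3 O@[XX/OO/.X/../XO]: (2,0)[XX/OO/OX/../XO]+0* (3,0)[XX/OO/.X/O./XO]+0 (3,1)[XX/OO/.X/.O/XO]+0
p4 X@[XX/OO/OX/../XO]: (3,0)[XX/OO/OX/X./XO]+0* (3,1)[XX/OO/OX/.X/XO]-1
p5 O@[XX/OO/OX/X./XO]: (3,1)[XX/OO/OX/XO/XO]+0*
p6 X@[XX/OO/OX/XO/XO] terminal +0; root [.X/O./.X/../XO] d7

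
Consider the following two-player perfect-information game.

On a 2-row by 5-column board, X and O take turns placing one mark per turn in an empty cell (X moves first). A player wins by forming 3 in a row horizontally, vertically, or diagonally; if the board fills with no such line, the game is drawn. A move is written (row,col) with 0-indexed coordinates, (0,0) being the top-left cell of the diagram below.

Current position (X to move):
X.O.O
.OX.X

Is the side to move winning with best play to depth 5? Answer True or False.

[X.O.O/.OX.X] X move#1: (0,1):-1/XXO.O/.OX.X, (0,3):+0/X.OXO/.OX.X, (1,0):-1/X.O.O/XOX.X, (1,3):+1/X.O.O/.OXXX*
[X.O.O/.OXXX] end (terminal -1, O#2); searched X.O.O/.OX.X to 5

X winning at [X.O.O/.OX.X]: True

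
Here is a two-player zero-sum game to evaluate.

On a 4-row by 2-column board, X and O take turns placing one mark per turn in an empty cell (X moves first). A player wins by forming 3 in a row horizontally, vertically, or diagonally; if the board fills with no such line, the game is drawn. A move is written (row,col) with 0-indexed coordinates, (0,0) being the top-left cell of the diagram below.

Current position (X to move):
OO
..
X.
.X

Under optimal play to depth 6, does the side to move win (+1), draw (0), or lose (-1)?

value(OO/../X./.X, X) = 0

p1 X@[OO/../X./.X]: (1,0)[OO/X./X./.X]+0* (1,1)[OO/.X/X./.X]+0 (2,1)[OO/../XX/.X]+0 (3,0)[OO/../X./XX]+0
p2 O@[OO/X./X./.X]: (1,1)[OO/XO/X./.X]-1 (2,1)[OO/X./XO/.X]-1 (3,0)[OO/X./X./OX]+0*
p3 X@[OO/X./X./OX]: (1,1)[OO/XX/X./OX]+0* (2,1)[OO/X./XX/OX]+0
p4 O@[OO/XX/X./OX]: (2,1)[OO/XX/XO/OX]+0*
p5 X@[OO/XX/XO/OX] terminal +0; root [OO/../X./.X] d6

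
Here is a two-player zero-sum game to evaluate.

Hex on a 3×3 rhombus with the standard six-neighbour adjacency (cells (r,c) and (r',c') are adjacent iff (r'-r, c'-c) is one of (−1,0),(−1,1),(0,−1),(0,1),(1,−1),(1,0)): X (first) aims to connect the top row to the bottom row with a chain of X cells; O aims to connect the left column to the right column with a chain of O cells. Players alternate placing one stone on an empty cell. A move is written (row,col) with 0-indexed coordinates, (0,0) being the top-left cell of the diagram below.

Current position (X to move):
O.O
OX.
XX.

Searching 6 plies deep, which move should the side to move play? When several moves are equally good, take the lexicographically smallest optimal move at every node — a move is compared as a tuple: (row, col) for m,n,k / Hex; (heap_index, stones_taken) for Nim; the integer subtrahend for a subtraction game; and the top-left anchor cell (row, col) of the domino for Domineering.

X's best at [O.O/OX./XX.]: (0,1)

[O.O/OX./XX.] X move#1: (0,1):+1/OXO/OX./XX.*, (1,2):-1/O.O/OXX/XX., (2,2):-1/O.O/OX./XXX
[OXO/OX./XX.] end (terminal -1, O#2); searched O.O/OX./XX. to 6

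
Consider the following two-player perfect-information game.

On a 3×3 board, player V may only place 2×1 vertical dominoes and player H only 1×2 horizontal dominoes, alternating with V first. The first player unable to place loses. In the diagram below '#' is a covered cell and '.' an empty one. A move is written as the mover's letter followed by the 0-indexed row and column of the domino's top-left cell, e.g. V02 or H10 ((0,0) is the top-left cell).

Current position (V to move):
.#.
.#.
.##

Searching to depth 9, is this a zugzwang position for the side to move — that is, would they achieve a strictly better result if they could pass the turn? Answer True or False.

zugzwang(.#./.#./.##, V) = False

[.#./.#./.##] V move#1: V00:+1/##./##./.##*, V02:+1/.##/.##/.##, V10:+1/.#./##./###
[##./##./.##] end (terminal -1, H#2); searched .#./.#./.## to 9
pass branch (H moves first from the same position):
  | [.#./.#./.##] end (terminal -1, H#1); searched .#./.#./.## to 9
V moving scores +1; V passing scores +1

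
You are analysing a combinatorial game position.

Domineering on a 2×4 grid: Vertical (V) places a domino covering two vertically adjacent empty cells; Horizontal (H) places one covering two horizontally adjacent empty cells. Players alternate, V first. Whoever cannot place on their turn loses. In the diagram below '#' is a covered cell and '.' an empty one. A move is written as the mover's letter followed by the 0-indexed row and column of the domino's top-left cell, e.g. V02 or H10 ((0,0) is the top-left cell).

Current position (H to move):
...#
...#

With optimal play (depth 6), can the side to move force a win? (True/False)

H winning at [...#/...#]: True

p1 H@[...#/...#]: H00[##.#/...#]+1* H01[.###/...#]+1 H10[...#/##.#]+1 H11[...#/.###]+1
p2 V@[##.#/...#]: V02[####/..##]-1*
p3 H@[####/..##]: H10[####/####]+1*
p4 V@[####/####] terminal -1; root [...#/...#] d6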